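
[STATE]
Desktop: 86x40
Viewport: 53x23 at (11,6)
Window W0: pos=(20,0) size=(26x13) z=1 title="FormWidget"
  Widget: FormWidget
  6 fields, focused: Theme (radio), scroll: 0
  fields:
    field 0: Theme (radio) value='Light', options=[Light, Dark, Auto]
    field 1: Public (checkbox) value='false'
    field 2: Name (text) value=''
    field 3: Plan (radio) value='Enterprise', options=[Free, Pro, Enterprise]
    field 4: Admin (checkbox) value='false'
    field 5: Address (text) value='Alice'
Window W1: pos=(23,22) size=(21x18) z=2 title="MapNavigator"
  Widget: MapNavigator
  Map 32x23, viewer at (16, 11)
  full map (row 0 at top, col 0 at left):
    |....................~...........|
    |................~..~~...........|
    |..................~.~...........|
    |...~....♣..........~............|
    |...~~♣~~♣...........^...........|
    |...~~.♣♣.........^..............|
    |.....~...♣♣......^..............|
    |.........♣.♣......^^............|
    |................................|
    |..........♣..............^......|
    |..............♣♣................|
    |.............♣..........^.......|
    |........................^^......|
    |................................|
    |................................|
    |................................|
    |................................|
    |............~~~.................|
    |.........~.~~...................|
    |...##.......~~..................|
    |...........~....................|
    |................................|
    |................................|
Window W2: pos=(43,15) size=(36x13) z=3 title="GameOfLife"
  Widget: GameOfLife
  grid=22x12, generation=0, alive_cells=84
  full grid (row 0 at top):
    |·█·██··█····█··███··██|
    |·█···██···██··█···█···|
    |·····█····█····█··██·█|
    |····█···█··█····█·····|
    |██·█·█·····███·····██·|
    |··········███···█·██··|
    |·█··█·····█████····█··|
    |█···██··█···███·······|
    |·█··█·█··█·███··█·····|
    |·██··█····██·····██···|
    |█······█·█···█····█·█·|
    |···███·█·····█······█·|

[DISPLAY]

         ┃  Plan:       ( ) Free  ┃                  
         ┃  Admin:      [ ]       ┃                  
         ┃  Address:    [Alice   ]┃                  
         ┃                        ┃                  
         ┃                        ┃                  
         ┃                        ┃                  
         ┗━━━━━━━━━━━━━━━━━━━━━━━━┛                  
                                                     
                                                     
                                ┏━━━━━━━━━━━━━━━━━━━━
                                ┃ GameOfLife         
                                ┠────────────────────
                                ┃Gen: 0              
                                ┃·····█····█····█··██
                                ┃····█···█··█····█···
                                ┃██·█·█·····███·····█
            ┏━━━━━━━━━━━━━━━━━━━┃··········███···█·██
            ┃ MapNavigator      ┃·█··█·····█████····█
            ┠───────────────────┃█···██··█···███·····
            ┃~♣...........^.....┃·█··█·█··█·███··█···
            ┃♣.........^........┃·██··█····██·····██·
            ┃..♣♣......^........┗━━━━━━━━━━━━━━━━━━━━
            ┃..♣.♣......^^......┃                    


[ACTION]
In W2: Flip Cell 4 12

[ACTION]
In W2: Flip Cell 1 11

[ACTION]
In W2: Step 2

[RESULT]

         ┃  Plan:       ( ) Free  ┃                  
         ┃  Admin:      [ ]       ┃                  
         ┃  Address:    [Alice   ]┃                  
         ┃                        ┃                  
         ┃                        ┃                  
         ┃                        ┃                  
         ┗━━━━━━━━━━━━━━━━━━━━━━━━┛                  
                                                     
                                                     
                                ┏━━━━━━━━━━━━━━━━━━━━
                                ┃ GameOfLife         
                                ┠────────────────────
                                ┃Gen: 2              
                                ┃···█·····█·······█·█
                                ┃···█··█··█··█···█···
                                ┃·█··█······█·····█··
            ┏━━━━━━━━━━━━━━━━━━━┃·█··█·········██····
            ┃ MapNavigator      ┃·····█···██···██··██
            ┠───────────────────┃█·······██·····██·█·
            ┃~♣...........^.....┃······██·█····█·██··
            ┃♣.........^........┃······█·█··███··█··█
            ┃..♣♣......^........┗━━━━━━━━━━━━━━━━━━━━
            ┃..♣.♣......^^......┃                    


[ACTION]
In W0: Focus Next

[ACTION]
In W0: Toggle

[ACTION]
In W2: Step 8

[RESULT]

         ┃  Plan:       ( ) Free  ┃                  
         ┃  Admin:      [ ]       ┃                  
         ┃  Address:    [Alice   ]┃                  
         ┃                        ┃                  
         ┃                        ┃                  
         ┃                        ┃                  
         ┗━━━━━━━━━━━━━━━━━━━━━━━━┛                  
                                                     
                                                     
                                ┏━━━━━━━━━━━━━━━━━━━━
                                ┃ GameOfLife         
                                ┠────────────────────
                                ┃Gen: 10             
                                ┃··█···············█·
                                ┃··█····█··█·······█·
                                ┃··█·······█········█
            ┏━━━━━━━━━━━━━━━━━━━┃·······█··█·········
            ┃ MapNavigator      ┃·········█··█·······
            ┠───────────────────┃··········█··█······
            ┃~♣...........^.....┃·····████····██·····
            ┃♣.........^........┃······███··██·█·███·
            ┃..♣♣......^........┗━━━━━━━━━━━━━━━━━━━━
            ┃..♣.♣......^^......┃                    


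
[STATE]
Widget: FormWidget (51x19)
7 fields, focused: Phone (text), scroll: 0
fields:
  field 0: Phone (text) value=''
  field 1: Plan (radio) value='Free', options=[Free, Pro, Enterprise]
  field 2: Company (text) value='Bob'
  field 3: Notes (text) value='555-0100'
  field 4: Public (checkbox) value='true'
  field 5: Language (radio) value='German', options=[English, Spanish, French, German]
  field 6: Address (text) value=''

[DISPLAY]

> Phone:      [                                   ]
  Plan:       (●) Free  ( ) Pro  ( ) Enterprise    
  Company:    [Bob                                ]
  Notes:      [555-0100                           ]
  Public:     [x]                                  
  Language:   ( ) English  ( ) Spanish  ( ) French 
  Address:    [                                   ]
                                                   
                                                   
                                                   
                                                   
                                                   
                                                   
                                                   
                                                   
                                                   
                                                   
                                                   
                                                   


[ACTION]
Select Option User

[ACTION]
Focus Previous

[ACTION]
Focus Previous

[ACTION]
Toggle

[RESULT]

  Phone:      [                                   ]
  Plan:       (●) Free  ( ) Pro  ( ) Enterprise    
  Company:    [Bob                                ]
  Notes:      [555-0100                           ]
  Public:     [x]                                  
> Language:   ( ) English  ( ) Spanish  ( ) French 
  Address:    [                                   ]
                                                   
                                                   
                                                   
                                                   
                                                   
                                                   
                                                   
                                                   
                                                   
                                                   
                                                   
                                                   


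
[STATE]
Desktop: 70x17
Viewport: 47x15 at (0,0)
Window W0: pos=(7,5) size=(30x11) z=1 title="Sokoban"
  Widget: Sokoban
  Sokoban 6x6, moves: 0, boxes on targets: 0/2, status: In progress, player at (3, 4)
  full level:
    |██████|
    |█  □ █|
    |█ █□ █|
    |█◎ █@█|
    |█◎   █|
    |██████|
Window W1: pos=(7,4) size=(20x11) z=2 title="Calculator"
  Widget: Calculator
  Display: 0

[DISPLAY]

                                               
                                               
                                               
                                               
       ┏━━━━━━━━━━━━━━━━━━┓                    
       ┃ Calculator       ┃━━━━━━━━━┓          
       ┠──────────────────┨         ┃          
       ┃                 0┃─────────┨          
       ┃┌───┬───┬───┬───┐ ┃         ┃          
       ┃│ 7 │ 8 │ 9 │ ÷ │ ┃         ┃          
       ┃├───┼───┼───┼───┤ ┃         ┃          
       ┃│ 4 │ 5 │ 6 │ × │ ┃         ┃          
       ┃├───┼───┼───┼───┤ ┃         ┃          
       ┃│ 1 │ 2 │ 3 │ - │ ┃         ┃          
       ┗━━━━━━━━━━━━━━━━━━┛         ┃          


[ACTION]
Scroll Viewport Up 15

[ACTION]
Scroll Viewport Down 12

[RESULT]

                                               
                                               
       ┏━━━━━━━━━━━━━━━━━━┓                    
       ┃ Calculator       ┃━━━━━━━━━┓          
       ┠──────────────────┨         ┃          
       ┃                 0┃─────────┨          
       ┃┌───┬───┬───┬───┐ ┃         ┃          
       ┃│ 7 │ 8 │ 9 │ ÷ │ ┃         ┃          
       ┃├───┼───┼───┼───┤ ┃         ┃          
       ┃│ 4 │ 5 │ 6 │ × │ ┃         ┃          
       ┃├───┼───┼───┼───┤ ┃         ┃          
       ┃│ 1 │ 2 │ 3 │ - │ ┃         ┃          
       ┗━━━━━━━━━━━━━━━━━━┛         ┃          
       ┗━━━━━━━━━━━━━━━━━━━━━━━━━━━━┛          
                                               


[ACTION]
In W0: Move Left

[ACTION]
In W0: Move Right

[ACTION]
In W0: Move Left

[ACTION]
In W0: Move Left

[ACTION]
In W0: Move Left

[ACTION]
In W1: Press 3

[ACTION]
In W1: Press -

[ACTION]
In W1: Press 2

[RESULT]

                                               
                                               
       ┏━━━━━━━━━━━━━━━━━━┓                    
       ┃ Calculator       ┃━━━━━━━━━┓          
       ┠──────────────────┨         ┃          
       ┃                 2┃─────────┨          
       ┃┌───┬───┬───┬───┐ ┃         ┃          
       ┃│ 7 │ 8 │ 9 │ ÷ │ ┃         ┃          
       ┃├───┼───┼───┼───┤ ┃         ┃          
       ┃│ 4 │ 5 │ 6 │ × │ ┃         ┃          
       ┃├───┼───┼───┼───┤ ┃         ┃          
       ┃│ 1 │ 2 │ 3 │ - │ ┃         ┃          
       ┗━━━━━━━━━━━━━━━━━━┛         ┃          
       ┗━━━━━━━━━━━━━━━━━━━━━━━━━━━━┛          
                                               


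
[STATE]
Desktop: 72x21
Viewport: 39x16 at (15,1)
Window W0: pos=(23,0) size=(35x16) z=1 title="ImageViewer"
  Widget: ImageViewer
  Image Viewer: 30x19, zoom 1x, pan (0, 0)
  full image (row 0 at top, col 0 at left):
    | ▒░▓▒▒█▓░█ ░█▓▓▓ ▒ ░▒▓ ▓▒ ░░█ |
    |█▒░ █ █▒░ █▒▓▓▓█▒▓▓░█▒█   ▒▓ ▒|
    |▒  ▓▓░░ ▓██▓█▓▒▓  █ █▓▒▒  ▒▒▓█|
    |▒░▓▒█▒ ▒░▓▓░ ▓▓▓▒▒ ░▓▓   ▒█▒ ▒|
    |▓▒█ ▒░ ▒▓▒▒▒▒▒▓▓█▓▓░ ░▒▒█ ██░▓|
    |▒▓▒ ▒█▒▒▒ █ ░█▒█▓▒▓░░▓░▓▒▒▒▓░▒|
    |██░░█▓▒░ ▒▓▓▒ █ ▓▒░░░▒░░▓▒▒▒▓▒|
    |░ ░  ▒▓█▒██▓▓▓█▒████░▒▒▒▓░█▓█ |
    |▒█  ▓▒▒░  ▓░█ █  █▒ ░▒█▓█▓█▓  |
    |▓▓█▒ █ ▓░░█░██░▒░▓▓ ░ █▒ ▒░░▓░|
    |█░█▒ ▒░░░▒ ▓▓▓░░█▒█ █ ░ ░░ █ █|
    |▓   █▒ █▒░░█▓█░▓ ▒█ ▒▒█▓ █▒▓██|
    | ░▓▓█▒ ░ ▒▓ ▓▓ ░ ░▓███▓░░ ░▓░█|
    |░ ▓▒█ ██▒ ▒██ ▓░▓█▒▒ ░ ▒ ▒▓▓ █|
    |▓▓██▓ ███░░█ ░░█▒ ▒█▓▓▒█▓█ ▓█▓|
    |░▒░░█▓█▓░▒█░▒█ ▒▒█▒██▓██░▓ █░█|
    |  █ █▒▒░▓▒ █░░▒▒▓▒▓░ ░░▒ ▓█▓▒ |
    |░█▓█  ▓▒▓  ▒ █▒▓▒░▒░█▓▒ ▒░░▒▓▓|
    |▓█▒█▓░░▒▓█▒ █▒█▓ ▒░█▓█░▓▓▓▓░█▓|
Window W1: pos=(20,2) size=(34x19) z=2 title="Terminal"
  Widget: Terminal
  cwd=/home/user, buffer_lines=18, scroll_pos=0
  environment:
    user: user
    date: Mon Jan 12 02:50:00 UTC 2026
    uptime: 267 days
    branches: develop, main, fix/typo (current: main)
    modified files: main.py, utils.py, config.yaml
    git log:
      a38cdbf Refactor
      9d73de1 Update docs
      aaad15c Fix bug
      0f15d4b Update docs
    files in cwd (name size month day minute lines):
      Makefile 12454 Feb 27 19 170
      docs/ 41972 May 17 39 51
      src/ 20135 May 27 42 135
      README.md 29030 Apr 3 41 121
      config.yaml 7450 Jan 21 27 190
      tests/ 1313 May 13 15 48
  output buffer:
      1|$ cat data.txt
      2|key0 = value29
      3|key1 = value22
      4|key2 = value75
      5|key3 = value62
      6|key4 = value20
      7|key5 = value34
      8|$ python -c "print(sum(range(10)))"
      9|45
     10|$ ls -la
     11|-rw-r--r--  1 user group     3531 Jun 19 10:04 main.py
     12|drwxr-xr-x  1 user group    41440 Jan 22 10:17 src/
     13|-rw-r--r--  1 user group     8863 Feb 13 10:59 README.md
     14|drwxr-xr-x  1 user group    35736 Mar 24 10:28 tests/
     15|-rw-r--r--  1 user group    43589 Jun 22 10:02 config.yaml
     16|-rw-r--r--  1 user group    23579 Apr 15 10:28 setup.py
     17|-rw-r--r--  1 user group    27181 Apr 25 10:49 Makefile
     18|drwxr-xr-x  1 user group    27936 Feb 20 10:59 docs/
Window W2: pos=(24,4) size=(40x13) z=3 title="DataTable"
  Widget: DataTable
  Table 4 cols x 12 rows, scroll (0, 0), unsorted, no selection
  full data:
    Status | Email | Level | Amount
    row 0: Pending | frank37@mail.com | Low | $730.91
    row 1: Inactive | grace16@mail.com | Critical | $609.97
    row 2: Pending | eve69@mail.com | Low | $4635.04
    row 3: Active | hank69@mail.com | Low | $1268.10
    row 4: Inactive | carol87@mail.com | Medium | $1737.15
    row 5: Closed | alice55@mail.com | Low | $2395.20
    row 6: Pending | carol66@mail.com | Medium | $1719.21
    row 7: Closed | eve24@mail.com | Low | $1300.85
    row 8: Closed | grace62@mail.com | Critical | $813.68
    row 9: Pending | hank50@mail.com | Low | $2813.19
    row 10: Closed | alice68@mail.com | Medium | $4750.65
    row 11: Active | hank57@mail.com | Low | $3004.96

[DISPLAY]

        ┃ ImageViewer                  
     ┏━━━━━━━━━━━━━━━━━━━━━━━━━━━━━━━━┓
     ┃ Terminal                       ┃
     ┠───┏━━━━━━━━━━━━━━━━━━━━━━━━━━━━━
     ┃$ c┃ DataTable                   
     ┃key┠─────────────────────────────
     ┃key┃Status  │Email           │Lev
     ┃key┃────────┼────────────────┼───
     ┃key┃Pending │frank37@mail.com│Low
     ┃key┃Inactive│grace16@mail.com│Cri
     ┃key┃Pending │eve69@mail.com  │Low
     ┃$ p┃Active  │hank69@mail.com │Low
     ┃45 ┃Inactive│carol87@mail.com│Med
     ┃$ l┃Closed  │alice55@mail.com│Low
     ┃-rw┃Pending │carol66@mail.com│Med
     ┃drw┗━━━━━━━━━━━━━━━━━━━━━━━━━━━━━


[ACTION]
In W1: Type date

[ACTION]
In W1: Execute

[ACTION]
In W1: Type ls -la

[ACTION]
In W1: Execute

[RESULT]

        ┃ ImageViewer                  
     ┏━━━━━━━━━━━━━━━━━━━━━━━━━━━━━━━━┓
     ┃ Terminal                       ┃
     ┠───┏━━━━━━━━━━━━━━━━━━━━━━━━━━━━━
     ┃drw┃ DataTable                   
     ┃-rw┠─────────────────────────────
     ┃-rw┃Status  │Email           │Lev
     ┃-rw┃────────┼────────────────┼───
     ┃drw┃Pending │frank37@mail.com│Low
     ┃$ d┃Inactive│grace16@mail.com│Cri
     ┃Mon┃Pending │eve69@mail.com  │Low
     ┃$ l┃Active  │hank69@mail.com │Low
     ┃-rw┃Inactive│carol87@mail.com│Med
     ┃drw┃Closed  │alice55@mail.com│Low
     ┃drw┃Pending │carol66@mail.com│Med
     ┃-rw┗━━━━━━━━━━━━━━━━━━━━━━━━━━━━━


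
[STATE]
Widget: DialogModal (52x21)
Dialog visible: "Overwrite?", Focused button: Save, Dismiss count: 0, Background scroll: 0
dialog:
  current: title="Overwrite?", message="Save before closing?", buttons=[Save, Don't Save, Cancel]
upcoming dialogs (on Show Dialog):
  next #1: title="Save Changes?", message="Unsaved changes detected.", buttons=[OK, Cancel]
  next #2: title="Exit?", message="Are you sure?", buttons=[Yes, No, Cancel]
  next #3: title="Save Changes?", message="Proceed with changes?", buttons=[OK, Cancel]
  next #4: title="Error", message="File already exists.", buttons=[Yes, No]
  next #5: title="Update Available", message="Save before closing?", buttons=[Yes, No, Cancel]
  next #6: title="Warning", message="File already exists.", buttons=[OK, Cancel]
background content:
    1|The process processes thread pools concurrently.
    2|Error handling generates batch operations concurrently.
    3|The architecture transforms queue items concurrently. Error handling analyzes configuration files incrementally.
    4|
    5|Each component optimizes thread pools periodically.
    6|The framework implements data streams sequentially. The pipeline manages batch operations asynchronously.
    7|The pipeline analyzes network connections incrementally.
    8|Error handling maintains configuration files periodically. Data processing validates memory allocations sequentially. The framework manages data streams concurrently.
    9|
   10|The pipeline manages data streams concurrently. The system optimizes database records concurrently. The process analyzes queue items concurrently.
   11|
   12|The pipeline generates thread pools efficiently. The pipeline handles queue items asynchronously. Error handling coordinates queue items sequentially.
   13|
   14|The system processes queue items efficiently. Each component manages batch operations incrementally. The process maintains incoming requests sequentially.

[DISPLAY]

The process processes thread pools concurrently.    
Error handling generates batch operations concurrent
The architecture transforms queue items concurrently
                                                    
Each component optimizes thread pools periodically. 
The framework implements data streams sequentially. 
The pipeline analyzes network connections incrementa
Error handling maintains configuration files periodi
          ┌──────────────────────────────┐          
The pipeli│          Overwrite?          │ntly. The 
          │     Save before closing?     │          
The pipeli│ [Save]  Don't Save   Cancel  │ently. The
          └──────────────────────────────┘          
The system processes queue items efficiently. Each c
                                                    
                                                    
                                                    
                                                    
                                                    
                                                    
                                                    


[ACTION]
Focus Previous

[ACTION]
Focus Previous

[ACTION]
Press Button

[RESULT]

The process processes thread pools concurrently.    
Error handling generates batch operations concurrent
The architecture transforms queue items concurrently
                                                    
Each component optimizes thread pools periodically. 
The framework implements data streams sequentially. 
The pipeline analyzes network connections incrementa
Error handling maintains configuration files periodi
                                                    
The pipeline manages data streams concurrently. The 
                                                    
The pipeline generates thread pools efficiently. The
                                                    
The system processes queue items efficiently. Each c
                                                    
                                                    
                                                    
                                                    
                                                    
                                                    
                                                    


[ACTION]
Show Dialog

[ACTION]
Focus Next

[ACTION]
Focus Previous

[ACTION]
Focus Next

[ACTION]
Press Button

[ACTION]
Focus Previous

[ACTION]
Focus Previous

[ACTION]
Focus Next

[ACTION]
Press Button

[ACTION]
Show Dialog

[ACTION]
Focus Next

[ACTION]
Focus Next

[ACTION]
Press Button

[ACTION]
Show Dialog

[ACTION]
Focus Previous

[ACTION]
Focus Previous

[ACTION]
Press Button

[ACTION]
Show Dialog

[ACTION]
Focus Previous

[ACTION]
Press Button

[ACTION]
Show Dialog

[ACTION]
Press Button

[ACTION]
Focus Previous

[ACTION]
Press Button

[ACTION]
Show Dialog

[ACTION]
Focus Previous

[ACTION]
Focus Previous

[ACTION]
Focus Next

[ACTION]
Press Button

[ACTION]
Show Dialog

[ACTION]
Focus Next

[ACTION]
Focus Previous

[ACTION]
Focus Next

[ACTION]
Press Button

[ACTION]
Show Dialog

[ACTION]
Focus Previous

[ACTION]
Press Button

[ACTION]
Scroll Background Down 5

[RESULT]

The framework implements data streams sequentially. 
The pipeline analyzes network connections incrementa
Error handling maintains configuration files periodi
                                                    
The pipeline manages data streams concurrently. The 
                                                    
The pipeline generates thread pools efficiently. The
                                                    
The system processes queue items efficiently. Each c
                                                    
                                                    
                                                    
                                                    
                                                    
                                                    
                                                    
                                                    
                                                    
                                                    
                                                    
                                                    


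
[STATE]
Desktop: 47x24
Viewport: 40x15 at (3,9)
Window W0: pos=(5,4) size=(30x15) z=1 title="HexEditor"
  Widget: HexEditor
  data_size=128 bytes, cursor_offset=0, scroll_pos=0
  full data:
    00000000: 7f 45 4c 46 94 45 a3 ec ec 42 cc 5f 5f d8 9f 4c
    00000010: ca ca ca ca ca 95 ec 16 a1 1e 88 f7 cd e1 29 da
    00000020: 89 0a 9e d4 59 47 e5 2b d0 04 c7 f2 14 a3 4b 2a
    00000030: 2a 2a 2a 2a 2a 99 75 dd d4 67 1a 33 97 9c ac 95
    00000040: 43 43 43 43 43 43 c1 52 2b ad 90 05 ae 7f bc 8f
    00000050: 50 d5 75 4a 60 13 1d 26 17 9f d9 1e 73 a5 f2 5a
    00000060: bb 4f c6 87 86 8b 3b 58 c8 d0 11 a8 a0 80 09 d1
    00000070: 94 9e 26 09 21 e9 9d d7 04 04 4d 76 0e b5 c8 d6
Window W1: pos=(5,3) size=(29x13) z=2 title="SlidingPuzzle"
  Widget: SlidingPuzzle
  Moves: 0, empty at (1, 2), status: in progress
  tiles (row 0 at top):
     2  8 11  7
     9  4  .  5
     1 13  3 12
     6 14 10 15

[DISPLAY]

  ┃│  9 │  4 │    │  5 │      ┃┃        
  ┃├────┼────┼────┼────┤      ┃┃        
  ┃│  1 │ 13 │  3 │ 12 │      ┃┃        
  ┃├────┼────┼────┼────┤      ┃┃        
  ┃│  6 │ 14 │ 10 │ 15 │      ┃┃        
  ┃└────┴────┴────┴────┘      ┃┃        
  ┗━━━━━━━━━━━━━━━━━━━━━━━━━━━┛┃        
  ┃                            ┃        
  ┃                            ┃        
  ┗━━━━━━━━━━━━━━━━━━━━━━━━━━━━┛        
                                        
                                        
                                        
                                        
                                        


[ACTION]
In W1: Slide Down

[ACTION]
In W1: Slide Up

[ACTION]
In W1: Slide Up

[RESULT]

  ┃│  9 │  4 │  3 │  5 │      ┃┃        
  ┃├────┼────┼────┼────┤      ┃┃        
  ┃│  1 │ 13 │    │ 12 │      ┃┃        
  ┃├────┼────┼────┼────┤      ┃┃        
  ┃│  6 │ 14 │ 10 │ 15 │      ┃┃        
  ┃└────┴────┴────┴────┘      ┃┃        
  ┗━━━━━━━━━━━━━━━━━━━━━━━━━━━┛┃        
  ┃                            ┃        
  ┃                            ┃        
  ┗━━━━━━━━━━━━━━━━━━━━━━━━━━━━┛        
                                        
                                        
                                        
                                        
                                        


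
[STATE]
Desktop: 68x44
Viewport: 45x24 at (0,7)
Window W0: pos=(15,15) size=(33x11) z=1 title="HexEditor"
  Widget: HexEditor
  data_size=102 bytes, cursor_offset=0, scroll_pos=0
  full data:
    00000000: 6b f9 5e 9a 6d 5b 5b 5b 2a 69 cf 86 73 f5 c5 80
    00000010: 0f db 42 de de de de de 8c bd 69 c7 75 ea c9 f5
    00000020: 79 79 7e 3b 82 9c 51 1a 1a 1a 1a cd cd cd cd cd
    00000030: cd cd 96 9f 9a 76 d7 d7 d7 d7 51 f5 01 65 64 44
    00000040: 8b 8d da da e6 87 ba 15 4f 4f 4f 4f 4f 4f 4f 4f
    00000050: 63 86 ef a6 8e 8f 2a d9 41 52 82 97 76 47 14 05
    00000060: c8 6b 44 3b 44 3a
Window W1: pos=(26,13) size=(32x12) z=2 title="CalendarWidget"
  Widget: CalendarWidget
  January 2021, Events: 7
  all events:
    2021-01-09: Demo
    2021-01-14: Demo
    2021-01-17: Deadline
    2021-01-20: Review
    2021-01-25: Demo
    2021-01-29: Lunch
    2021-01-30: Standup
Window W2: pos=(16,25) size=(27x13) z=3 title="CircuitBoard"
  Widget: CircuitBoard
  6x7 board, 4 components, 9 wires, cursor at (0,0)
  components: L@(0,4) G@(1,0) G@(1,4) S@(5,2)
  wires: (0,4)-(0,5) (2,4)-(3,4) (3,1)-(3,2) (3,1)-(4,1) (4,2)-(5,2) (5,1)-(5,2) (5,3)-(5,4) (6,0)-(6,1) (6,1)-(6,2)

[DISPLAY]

                                             
                                             
                                             
                                             
                                             
                                             
                          ┏━━━━━━━━━━━━━━━━━━
                          ┃ CalendarWidget   
               ┏━━━━━━━━━━┠──────────────────
               ┃ HexEditor┃         January 2
               ┠──────────┃Mo Tu We Th Fr Sa 
               ┃00000000  ┃             1  2 
               ┃00000010  ┃ 4  5  6  7  8  9*
               ┃00000020  ┃11 12 13 14* 15 16
               ┃00000030  ┃18 19 20* 21 22 23
               ┃00000040  ┃25* 26 27 28 29* 3
               ┃00000050  ┃                  
               ┃00000060  ┗━━━━━━━━━━━━━━━━━━
               ┗┏━━━━━━━━━━━━━━━━━━━━━━━━━┓━━
                ┃ CircuitBoard            ┃  
                ┠─────────────────────────┨  
                ┃   0 1 2 3 4 5           ┃  
                ┃0  [.]              L ─ ·┃  
                ┃                         ┃  


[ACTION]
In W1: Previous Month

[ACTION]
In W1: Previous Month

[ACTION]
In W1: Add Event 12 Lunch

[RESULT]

                                             
                                             
                                             
                                             
                                             
                                             
                          ┏━━━━━━━━━━━━━━━━━━
                          ┃ CalendarWidget   
               ┏━━━━━━━━━━┠──────────────────
               ┃ HexEditor┃        November 2
               ┠──────────┃Mo Tu We Th Fr Sa 
               ┃00000000  ┃                  
               ┃00000010  ┃ 2  3  4  5  6  7 
               ┃00000020  ┃ 9 10 11 12* 13 14
               ┃00000030  ┃16 17 18 19 20 21 
               ┃00000040  ┃23 24 25 26 27 28 
               ┃00000050  ┃30                
               ┃00000060  ┗━━━━━━━━━━━━━━━━━━
               ┗┏━━━━━━━━━━━━━━━━━━━━━━━━━┓━━
                ┃ CircuitBoard            ┃  
                ┠─────────────────────────┨  
                ┃   0 1 2 3 4 5           ┃  
                ┃0  [.]              L ─ ·┃  
                ┃                         ┃  


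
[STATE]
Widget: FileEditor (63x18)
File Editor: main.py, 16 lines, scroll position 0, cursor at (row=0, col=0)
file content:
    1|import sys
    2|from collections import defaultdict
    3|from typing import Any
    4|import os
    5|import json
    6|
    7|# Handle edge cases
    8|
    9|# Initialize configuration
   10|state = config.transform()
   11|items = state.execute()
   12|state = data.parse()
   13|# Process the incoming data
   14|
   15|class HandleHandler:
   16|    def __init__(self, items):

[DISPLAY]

█mport sys                                                    ▲
from collections import defaultdict                           █
from typing import Any                                        ░
import os                                                     ░
import json                                                   ░
                                                              ░
# Handle edge cases                                           ░
                                                              ░
# Initialize configuration                                    ░
state = config.transform()                                    ░
items = state.execute()                                       ░
state = data.parse()                                          ░
# Process the incoming data                                   ░
                                                              ░
class HandleHandler:                                          ░
    def __init__(self, items):                                ░
                                                              ░
                                                              ▼


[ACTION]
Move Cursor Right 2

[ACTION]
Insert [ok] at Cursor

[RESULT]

imok█ort sys                                                  ▲
from collections import defaultdict                           █
from typing import Any                                        ░
import os                                                     ░
import json                                                   ░
                                                              ░
# Handle edge cases                                           ░
                                                              ░
# Initialize configuration                                    ░
state = config.transform()                                    ░
items = state.execute()                                       ░
state = data.parse()                                          ░
# Process the incoming data                                   ░
                                                              ░
class HandleHandler:                                          ░
    def __init__(self, items):                                ░
                                                              ░
                                                              ▼


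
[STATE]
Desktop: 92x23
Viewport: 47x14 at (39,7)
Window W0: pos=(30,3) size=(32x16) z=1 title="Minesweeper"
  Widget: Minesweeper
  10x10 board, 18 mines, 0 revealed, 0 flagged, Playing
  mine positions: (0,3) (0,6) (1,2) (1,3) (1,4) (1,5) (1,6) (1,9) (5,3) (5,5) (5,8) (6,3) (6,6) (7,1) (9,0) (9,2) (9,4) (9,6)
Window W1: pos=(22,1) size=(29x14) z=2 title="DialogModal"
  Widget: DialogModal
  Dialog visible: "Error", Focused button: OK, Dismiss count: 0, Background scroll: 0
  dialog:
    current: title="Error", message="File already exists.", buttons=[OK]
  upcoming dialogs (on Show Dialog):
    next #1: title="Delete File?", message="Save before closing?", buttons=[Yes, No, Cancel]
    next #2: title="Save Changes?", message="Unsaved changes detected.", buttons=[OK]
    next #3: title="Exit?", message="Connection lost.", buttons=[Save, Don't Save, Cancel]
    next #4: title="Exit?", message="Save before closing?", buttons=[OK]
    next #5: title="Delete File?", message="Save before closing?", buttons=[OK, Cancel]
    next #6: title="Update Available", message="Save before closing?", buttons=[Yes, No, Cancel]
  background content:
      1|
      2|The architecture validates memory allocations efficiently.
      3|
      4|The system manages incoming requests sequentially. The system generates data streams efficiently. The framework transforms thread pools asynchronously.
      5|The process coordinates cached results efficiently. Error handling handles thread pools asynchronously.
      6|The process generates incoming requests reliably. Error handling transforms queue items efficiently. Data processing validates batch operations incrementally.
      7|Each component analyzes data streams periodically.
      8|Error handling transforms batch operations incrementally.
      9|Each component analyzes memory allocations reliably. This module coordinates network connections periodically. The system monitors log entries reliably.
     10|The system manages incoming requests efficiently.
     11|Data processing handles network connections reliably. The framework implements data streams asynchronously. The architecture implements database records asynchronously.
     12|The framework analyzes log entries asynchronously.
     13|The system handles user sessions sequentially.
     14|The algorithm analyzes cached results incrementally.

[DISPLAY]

        │ng┃          ┃                        
 exists.│ac┃          ┃                        
        │om┃          ┃                        
────────┘at┃          ┃                        
ransforms b┃          ┃                        
nalyzes mem┃          ┃                        
es incoming┃          ┃                        
━━━━━━━━━━━┛          ┃                        
■■                    ┃                        
                      ┃                        
                      ┃                        
━━━━━━━━━━━━━━━━━━━━━━┛                        
                                               
                                               


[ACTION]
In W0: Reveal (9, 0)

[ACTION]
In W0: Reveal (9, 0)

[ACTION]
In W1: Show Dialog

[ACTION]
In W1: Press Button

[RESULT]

es incoming┃          ┃                        
dinates cac┃          ┃                        
rates incom┃          ┃                        
nalyzes dat┃          ┃                        
ransforms b┃          ┃                        
nalyzes mem┃          ┃                        
es incoming┃          ┃                        
━━━━━━━━━━━┛          ┃                        
■■                    ┃                        
                      ┃                        
                      ┃                        
━━━━━━━━━━━━━━━━━━━━━━┛                        
                                               
                                               
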